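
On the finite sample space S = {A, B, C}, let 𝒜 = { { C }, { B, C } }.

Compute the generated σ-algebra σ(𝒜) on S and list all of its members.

Start: 𝒜 ∪ {∅, S} = { ∅, { C }, { B, C }, S }.
Round 1: +2 →
  { A }  = S∖{ B, C }
  { A, B }  = S∖{ C }
  |family| = 6
Round 2 adds 1:
  { A, C }  = { C } ∪ { A }
  |family| = 7
Round 3. New:
  { B }  = S∖{ A, C }
  |family| = 8
Round 4: already closed under ᶜ and ∪.

Hence σ(𝒜) has 8 members: { ∅, { A }, { B }, { C }, { A, B }, { A, C }, { B, C }, S }.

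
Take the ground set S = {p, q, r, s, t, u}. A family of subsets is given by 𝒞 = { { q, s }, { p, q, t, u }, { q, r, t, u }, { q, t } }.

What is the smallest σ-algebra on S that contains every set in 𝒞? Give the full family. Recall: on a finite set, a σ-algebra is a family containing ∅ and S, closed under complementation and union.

σ(𝒞) (64 sets): { {}, { p }, { q }, { r }, { s }, { t }, { u }, { p, q }, { p, r }, { p, s }, { p, t }, { p, u }, { q, r }, { q, s }, { q, t }, { q, u }, { r, s }, { r, t }, { r, u }, { s, t }, { s, u }, { t, u }, { p, q, r }, { p, q, s }, { p, q, t }, { p, q, u }, { p, r, s }, { p, r, t }, { p, r, u }, { p, s, t }, { p, s, u }, { p, t, u }, { q, r, s }, { q, r, t }, { q, r, u }, { q, s, t }, { q, s, u }, { q, t, u }, { r, s, t }, { r, s, u }, { r, t, u }, { s, t, u }, { p, q, r, s }, { p, q, r, t }, { p, q, r, u }, { p, q, s, t }, { p, q, s, u }, { p, q, t, u }, { p, r, s, t }, { p, r, s, u }, { p, r, t, u }, { p, s, t, u }, { q, r, s, t }, { q, r, s, u }, { q, r, t, u }, { q, s, t, u }, { r, s, t, u }, { p, q, r, s, t }, { p, q, r, s, u }, { p, q, r, t, u }, { p, q, s, t, u }, { p, r, s, t, u }, { q, r, s, t, u }, S }

Working:
Start: 𝒞 ∪ {∅, S} = { {}, { q, s }, { q, t }, { p, q, t, u }, { q, r, t, u }, S }.
Round 1 (8 new):
  { p, s }  = { q, r, t, u }ᶜ
  { r, s }  = { p, q, t, u }ᶜ
  { q, s, t }  = { q, t } ∪ { q, s }
  { p, r, s, u }  = { q, t }ᶜ
  { p, r, t, u }  = { q, s }ᶜ
  { p, q, r, t, u }  = { q, r, t, u } ∪ { p, q, t, u }
  { p, q, s, t, u }  = { q, s } ∪ { p, q, t, u }
  { q, r, s, t, u }  = { q, s } ∪ { q, r, t, u }
  — 14 sets.
Round 2: +11 →
  { p }  = { q, r, s, t, u }ᶜ
  { r }  = { p, q, s, t, u }ᶜ
  { s }  = { p, q, r, t, u }ᶜ
  { p, q, s }  = { p, s } ∪ { q, s }
  { p, r, s }  = { r, s } ∪ { p, s }
  { p, r, u }  = { q, s, t }ᶜ
  { q, r, s }  = { r, s } ∪ { q, s }
  { p, q, s, t }  = { q, t } ∪ { p, s }
  { q, r, s, t }  = { q, t } ∪ { r, s }
  { p, q, r, s, u }  = { p, r, s, u } ∪ { q, s }
  { p, r, s, t, u }  = { p, r, t, u } ∪ { r, s }
  — 25 sets.
Round 3 adds 12:
  { q }  = { p, r, s, t, u }ᶜ
  { t }  = { p, q, r, s, u }ᶜ
  { p, r }  = { r } ∪ { p }
  { p, u }  = { q, r, s, t }ᶜ
  { r, u }  = { p, q, s, t }ᶜ
  { p, q, t }  = { q, t } ∪ { p }
  { p, t, u }  = { q, r, s }ᶜ
  { q, r, t }  = { q, t } ∪ { r }
  { q, t, u }  = { p, r, s }ᶜ
  { r, t, u }  = { p, q, s }ᶜ
  { p, q, r, s }  = { r, s } ∪ { p, q, s }
  { p, q, r, s, t }  = { q, t } ∪ { p, r, s }
  — 37 sets.
Round 4: +23 →
  { u }  = { p, q, r, s, t }ᶜ
  { p, q }  = { p } ∪ { q }
  { p, t }  = { p } ∪ { t }
  { q, r }  = { q } ∪ { r }
  { r, t }  = { t } ∪ { r }
  { s, t }  = { t } ∪ { s }
  { t, u }  = { p, q, r, s }ᶜ
  { p, q, r }  = { q } ∪ { p, r }
  { p, q, u }  = { p, u } ∪ { q }
  { p, r, t }  = { t } ∪ { p, r }
  { p, s, t }  = { t } ∪ { p, s }
  { p, s, u }  = { q, r, t }ᶜ
  { q, r, u }  = { q } ∪ { r, u }
  { r, s, t }  = { r, s } ∪ { t }
  { r, s, u }  = { p, q, t }ᶜ
  { p, q, r, t }  = { q, t } ∪ { p, r }
  { p, q, r, u }  = { p, r, u } ∪ { q }
  { p, q, s, u }  = { p, u } ∪ { p, q, s }
  { p, r, s, t }  = { t } ∪ { p, r, s }
  { p, s, t, u }  = { p, s } ∪ { p, t, u }
  { q, r, s, u }  = { r, u } ∪ { q, r, s }
  { q, s, t, u }  = { p, r }ᶜ
  { r, s, t, u }  = { r, s } ∪ { r, t, u }
  — 60 sets.
Round 5. New:
  { q, u }  = { p, r, s, t }ᶜ
  { s, u }  = { p, q, r, t }ᶜ
  { q, s, u }  = { p, r, t }ᶜ
  { s, t, u }  = { p, q, r }ᶜ
  — 64 sets.
Round 6 adds nothing — fixpoint reached.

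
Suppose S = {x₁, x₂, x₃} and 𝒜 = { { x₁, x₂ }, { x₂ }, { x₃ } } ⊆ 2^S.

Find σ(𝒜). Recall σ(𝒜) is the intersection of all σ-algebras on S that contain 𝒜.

σ(𝒜) (8 sets): { {  }, { x₁ }, { x₂ }, { x₃ }, { x₁, x₂ }, { x₁, x₃ }, { x₂, x₃ }, S }

Working:
Start: 𝒜 ∪ {∅, S} = { {  }, { x₂ }, { x₃ }, { x₁, x₂ }, S }.
Round 1: +2 →
  { x₁, x₃ }  = complement { x₂ }
  { x₂, x₃ }  = { x₃ } ∪ { x₂ }
  [7 total]
Round 2: +1 →
  { x₁ }  = complement { x₂, x₃ }
  [8 total]
Round 3: closed — nothing new.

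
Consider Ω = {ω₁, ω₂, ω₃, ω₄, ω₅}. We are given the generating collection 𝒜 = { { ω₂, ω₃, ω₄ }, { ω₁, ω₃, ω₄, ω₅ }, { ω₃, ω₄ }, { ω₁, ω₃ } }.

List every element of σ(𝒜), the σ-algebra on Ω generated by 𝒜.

Begin from { {}, { ω₁, ω₃ }, { ω₃, ω₄ }, { ω₂, ω₃, ω₄ }, { ω₁, ω₃, ω₄, ω₅ }, Ω } (that is, 𝒜 plus ∅ and Ω).
Iteration 1. New:
  { ω₂ }  = ᶜ of { ω₁, ω₃, ω₄, ω₅ }
  { ω₁, ω₅ }  = ᶜ of { ω₂, ω₃, ω₄ }
  { ω₁, ω₂, ω₅ }  = ᶜ of { ω₃, ω₄ }
  { ω₁, ω₃, ω₄ }  = { ω₃, ω₄ } ∪ { ω₁, ω₃ }
  { ω₂, ω₄, ω₅ }  = ᶜ of { ω₁, ω₃ }
  { ω₁, ω₂, ω₃, ω₄ }  = { ω₂, ω₃, ω₄ } ∪ { ω₁, ω₃ }
Iteration 2: +7 →
  { ω₅ }  = ᶜ of { ω₁, ω₂, ω₃, ω₄ }
  { ω₂, ω₅ }  = ᶜ of { ω₁, ω₃, ω₄ }
  { ω₁, ω₂, ω₃ }  = { ω₂ } ∪ { ω₁, ω₃ }
  { ω₁, ω₃, ω₅ }  = { ω₁, ω₃ } ∪ { ω₁, ω₅ }
  { ω₁, ω₂, ω₃, ω₅ }  = { ω₁, ω₂, ω₅ } ∪ { ω₁, ω₃ }
  { ω₁, ω₂, ω₄, ω₅ }  = { ω₁, ω₂, ω₅ } ∪ { ω₂, ω₄, ω₅ }
  { ω₂, ω₃, ω₄, ω₅ }  = { ω₃, ω₄ } ∪ { ω₂, ω₄, ω₅ }
Iteration 3. New:
  { ω₁ }  = ᶜ of { ω₂, ω₃, ω₄, ω₅ }
  { ω₃ }  = ᶜ of { ω₁, ω₂, ω₄, ω₅ }
  { ω₄ }  = ᶜ of { ω₁, ω₂, ω₃, ω₅ }
  { ω₂, ω₄ }  = ᶜ of { ω₁, ω₃, ω₅ }
  { ω₄, ω₅ }  = ᶜ of { ω₁, ω₂, ω₃ }
  { ω₃, ω₄, ω₅ }  = { ω₃, ω₄ } ∪ { ω₅ }
Iteration 4 adds 7:
  { ω₁, ω₂ }  = ᶜ of { ω₃, ω₄, ω₅ }
  { ω₁, ω₄ }  = { ω₄ } ∪ { ω₁ }
  { ω₂, ω₃ }  = { ω₂ } ∪ { ω₃ }
  { ω₃, ω₅ }  = { ω₅ } ∪ { ω₃ }
  { ω₁, ω₂, ω₄ }  = { ω₂, ω₄ } ∪ { ω₁ }
  { ω₁, ω₄, ω₅ }  = { ω₄, ω₅ } ∪ { ω₁, ω₅ }
  { ω₂, ω₃, ω₅ }  = { ω₂, ω₅ } ∪ { ω₃ }
After Iteration 5 the family is unchanged; done.

Hence σ(𝒜) has 32 members: { {}, { ω₁ }, { ω₂ }, { ω₃ }, { ω₄ }, { ω₅ }, { ω₁, ω₂ }, { ω₁, ω₃ }, { ω₁, ω₄ }, { ω₁, ω₅ }, { ω₂, ω₃ }, { ω₂, ω₄ }, { ω₂, ω₅ }, { ω₃, ω₄ }, { ω₃, ω₅ }, { ω₄, ω₅ }, { ω₁, ω₂, ω₃ }, { ω₁, ω₂, ω₄ }, { ω₁, ω₂, ω₅ }, { ω₁, ω₃, ω₄ }, { ω₁, ω₃, ω₅ }, { ω₁, ω₄, ω₅ }, { ω₂, ω₃, ω₄ }, { ω₂, ω₃, ω₅ }, { ω₂, ω₄, ω₅ }, { ω₃, ω₄, ω₅ }, { ω₁, ω₂, ω₃, ω₄ }, { ω₁, ω₂, ω₃, ω₅ }, { ω₁, ω₂, ω₄, ω₅ }, { ω₁, ω₃, ω₄, ω₅ }, { ω₂, ω₃, ω₄, ω₅ }, Ω }.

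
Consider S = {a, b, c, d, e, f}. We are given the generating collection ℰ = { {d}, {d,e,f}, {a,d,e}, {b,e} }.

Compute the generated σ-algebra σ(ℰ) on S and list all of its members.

σ(ℰ) (64 sets): { ∅, {a}, {b}, {c}, {d}, {e}, {f}, {a,b}, {a,c}, {a,d}, {a,e}, {a,f}, {b,c}, {b,d}, {b,e}, {b,f}, {c,d}, {c,e}, {c,f}, {d,e}, {d,f}, {e,f}, {a,b,c}, {a,b,d}, {a,b,e}, {a,b,f}, {a,c,d}, {a,c,e}, {a,c,f}, {a,d,e}, {a,d,f}, {a,e,f}, {b,c,d}, {b,c,e}, {b,c,f}, {b,d,e}, {b,d,f}, {b,e,f}, {c,d,e}, {c,d,f}, {c,e,f}, {d,e,f}, {a,b,c,d}, {a,b,c,e}, {a,b,c,f}, {a,b,d,e}, {a,b,d,f}, {a,b,e,f}, {a,c,d,e}, {a,c,d,f}, {a,c,e,f}, {a,d,e,f}, {b,c,d,e}, {b,c,d,f}, {b,c,e,f}, {b,d,e,f}, {c,d,e,f}, {a,b,c,d,e}, {a,b,c,d,f}, {a,b,c,e,f}, {a,b,d,e,f}, {a,c,d,e,f}, {b,c,d,e,f}, S }

Check:
Start: ℰ ∪ {∅, S} = { ∅, {d}, {b,e}, {a,d,e}, {d,e,f}, S }.
Pass 1 (8 new):
  {a,b,c}  = ᶜ of {d,e,f}
  {b,c,f}  = ᶜ of {a,d,e}
  {b,d,e}  = {b,e} ∪ {d}
  {a,b,d,e}  = {a,d,e} ∪ {b,e}
  {a,c,d,f}  = ᶜ of {b,e}
  {a,d,e,f}  = {a,d,e} ∪ {d,e,f}
  {b,d,e,f}  = {b,e} ∪ {d,e,f}
  {a,b,c,e,f}  = ᶜ of {d}
Pass 2 adds 14:
  {a,c}  = ᶜ of {b,d,e,f}
  {b,c}  = ᶜ of {a,d,e,f}
  {c,f}  = ᶜ of {a,b,d,e}
  {a,c,f}  = ᶜ of {b,d,e}
  {a,b,c,d}  = {a,b,c} ∪ {d}
  {a,b,c,e}  = {b,e} ∪ {a,b,c}
  {a,b,c,f}  = {a,b,c} ∪ {b,c,f}
  {b,c,d,f}  = {b,c,f} ∪ {d}
  {b,c,e,f}  = {b,e} ∪ {b,c,f}
  {a,b,c,d,e}  = {a,d,e} ∪ {a,b,c}
  {a,b,c,d,f}  = {a,b,c} ∪ {a,c,d,f}
  {a,b,d,e,f}  = {a,d,e} ∪ {b,d,e,f}
  {a,c,d,e,f}  = {a,d,e} ∪ {a,c,d,f}
  {b,c,d,e,f}  = {b,c,f} ∪ {b,d,e,f}
Pass 3: +17 →
  {a}  = ᶜ of {b,c,d,e,f}
  {b}  = ᶜ of {a,c,d,e,f}
  {c}  = ᶜ of {a,b,d,e,f}
  {e}  = ᶜ of {a,b,c,d,f}
  {f}  = ᶜ of {a,b,c,d,e}
  {a,d}  = ᶜ of {b,c,e,f}
  {a,e}  = ᶜ of {b,c,d,f}
  {d,e}  = ᶜ of {a,b,c,f}
  {d,f}  = ᶜ of {a,b,c,e}
  {e,f}  = ᶜ of {a,b,c,d}
  {a,c,d}  = {a,c} ∪ {d}
  {b,c,d}  = {b,c} ∪ {d}
  {b,c,e}  = {b,e} ∪ {b,c}
  {c,d,f}  = {c,f} ∪ {d}
  {a,c,d,e}  = {a,c} ∪ {a,d,e}
  {b,c,d,e}  = {b,d,e} ∪ {b,c}
  {c,d,e,f}  = {d,e,f} ∪ {c,f}
Pass 4: +16 →
  {a,b}  = ᶜ of {c,d,e,f}
  {a,f}  = ᶜ of {b,c,d,e}
  {b,d}  = {b} ∪ {d}
  {b,f}  = ᶜ of {a,c,d,e}
  {c,d}  = {c} ∪ {d}
  {c,e}  = {c} ∪ {e}
  {a,b,d}  = {b} ∪ {a,d}
  {a,b,e}  = ᶜ of {c,d,f}
  {a,c,e}  = {a,c} ∪ {a,e}
  {a,d,f}  = ᶜ of {b,c,e}
  {a,e,f}  = ᶜ of {b,c,d}
  {b,d,f}  = {b} ∪ {d,f}
  {b,e,f}  = ᶜ of {a,c,d}
  {c,d,e}  = {d,e} ∪ {c}
  {c,e,f}  = {c} ∪ {e,f}
  {a,c,e,f}  = {a,c,f} ∪ {e,f}
Pass 5 (3 new):
  {a,b,f}  = ᶜ of {c,d,e}
  {a,b,d,f}  = ᶜ of {c,e}
  {a,b,e,f}  = ᶜ of {c,d}
Pass 6: stable.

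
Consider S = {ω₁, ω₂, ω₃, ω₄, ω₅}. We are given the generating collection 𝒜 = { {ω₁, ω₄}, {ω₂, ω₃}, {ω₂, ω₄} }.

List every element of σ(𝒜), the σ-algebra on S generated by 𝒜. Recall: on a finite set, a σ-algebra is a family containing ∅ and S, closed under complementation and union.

Take S₀ = 𝒜 ∪ {∅, S} = { {}, {ω₁, ω₄}, {ω₂, ω₃}, {ω₂, ω₄}, S }.
Pass 1: 6 new —
  {ω₁, ω₂, ω₄}  = {ω₁, ω₄} ∪ {ω₂, ω₄}
  {ω₁, ω₃, ω₅}  = complement {ω₂, ω₄}
  {ω₁, ω₄, ω₅}  = complement {ω₂, ω₃}
  {ω₂, ω₃, ω₄}  = {ω₂, ω₃} ∪ {ω₂, ω₄}
  {ω₂, ω₃, ω₅}  = complement {ω₁, ω₄}
  {ω₁, ω₂, ω₃, ω₄}  = {ω₂, ω₃} ∪ {ω₁, ω₄}
  [11 total]
Pass 2 (7 new):
  {ω₅}  = complement {ω₁, ω₂, ω₃, ω₄}
  {ω₁, ω₅}  = complement {ω₂, ω₃, ω₄}
  {ω₃, ω₅}  = complement {ω₁, ω₂, ω₄}
  {ω₁, ω₂, ω₃, ω₅}  = {ω₁, ω₃, ω₅} ∪ {ω₂, ω₃, ω₅}
  {ω₁, ω₂, ω₄, ω₅}  = {ω₁, ω₄, ω₅} ∪ {ω₁, ω₂, ω₄}
  {ω₁, ω₃, ω₄, ω₅}  = {ω₁, ω₄, ω₅} ∪ {ω₁, ω₃, ω₅}
  {ω₂, ω₃, ω₄, ω₅}  = {ω₂, ω₃, ω₄} ∪ {ω₂, ω₃, ω₅}
  [18 total]
Pass 3 adds 5:
  {ω₁}  = complement {ω₂, ω₃, ω₄, ω₅}
  {ω₂}  = complement {ω₁, ω₃, ω₄, ω₅}
  {ω₃}  = complement {ω₁, ω₂, ω₄, ω₅}
  {ω₄}  = complement {ω₁, ω₂, ω₃, ω₅}
  {ω₂, ω₄, ω₅}  = {ω₂, ω₄} ∪ {ω₅}
  [23 total]
Pass 4. New:
  {ω₁, ω₂}  = {ω₂} ∪ {ω₁}
  {ω₁, ω₃}  = complement {ω₂, ω₄, ω₅}
  {ω₂, ω₅}  = {ω₂} ∪ {ω₅}
  {ω₃, ω₄}  = {ω₃} ∪ {ω₄}
  {ω₄, ω₅}  = {ω₅} ∪ {ω₄}
  {ω₁, ω₂, ω₃}  = {ω₂, ω₃} ∪ {ω₁}
  {ω₁, ω₂, ω₅}  = {ω₂} ∪ {ω₁, ω₅}
  {ω₁, ω₃, ω₄}  = {ω₃} ∪ {ω₁, ω₄}
  {ω₃, ω₄, ω₅}  = {ω₄} ∪ {ω₃, ω₅}
  [32 total]
Pass 5: closed — nothing new.

|σ(𝒜)| = 32.  σ(𝒜) = { {}, {ω₁}, {ω₂}, {ω₃}, {ω₄}, {ω₅}, {ω₁, ω₂}, {ω₁, ω₃}, {ω₁, ω₄}, {ω₁, ω₅}, {ω₂, ω₃}, {ω₂, ω₄}, {ω₂, ω₅}, {ω₃, ω₄}, {ω₃, ω₅}, {ω₄, ω₅}, {ω₁, ω₂, ω₃}, {ω₁, ω₂, ω₄}, {ω₁, ω₂, ω₅}, {ω₁, ω₃, ω₄}, {ω₁, ω₃, ω₅}, {ω₁, ω₄, ω₅}, {ω₂, ω₃, ω₄}, {ω₂, ω₃, ω₅}, {ω₂, ω₄, ω₅}, {ω₃, ω₄, ω₅}, {ω₁, ω₂, ω₃, ω₄}, {ω₁, ω₂, ω₃, ω₅}, {ω₁, ω₂, ω₄, ω₅}, {ω₁, ω₃, ω₄, ω₅}, {ω₂, ω₃, ω₄, ω₅}, S }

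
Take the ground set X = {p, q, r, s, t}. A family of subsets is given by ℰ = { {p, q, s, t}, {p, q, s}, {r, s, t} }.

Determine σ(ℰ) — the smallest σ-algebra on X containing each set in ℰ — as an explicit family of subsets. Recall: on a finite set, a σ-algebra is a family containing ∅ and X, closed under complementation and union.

Begin from { {}, {p, q, s}, {r, s, t}, {p, q, s, t}, X } (that is, ℰ plus ∅ and X).
Round 1. New:
  {r}  = complement {p, q, s, t}
  {p, q}  = complement {r, s, t}
  {r, t}  = complement {p, q, s}
Round 2. New:
  {p, q, r}  = {r} ∪ {p, q}
  {p, q, r, s}  = {r} ∪ {p, q, s}
  {p, q, r, t}  = {r, t} ∪ {p, q}
Round 3 (3 new):
  {s}  = complement {p, q, r, t}
  {t}  = complement {p, q, r, s}
  {s, t}  = complement {p, q, r}
Round 4. New:
  {r, s}  = {r} ∪ {s}
  {p, q, t}  = {p, q} ∪ {t}
Round 5: already closed under ᶜ and ∪.

Hence σ(ℰ) has 16 members: { {}, {r}, {s}, {t}, {p, q}, {r, s}, {r, t}, {s, t}, {p, q, r}, {p, q, s}, {p, q, t}, {r, s, t}, {p, q, r, s}, {p, q, r, t}, {p, q, s, t}, X }.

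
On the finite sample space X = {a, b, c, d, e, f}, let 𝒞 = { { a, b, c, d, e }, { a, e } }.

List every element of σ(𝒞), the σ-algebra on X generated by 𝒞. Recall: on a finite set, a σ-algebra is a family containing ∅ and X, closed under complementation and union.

Begin from { {}, { a, e }, { a, b, c, d, e }, X } (that is, 𝒞 plus ∅ and X).
Round 1 adds 2:
  { f }  = complement { a, b, c, d, e }
  { b, c, d, f }  = complement { a, e }
  — 6 sets.
Round 2. New:
  { a, e, f }  = { a, e } ∪ { f }
  — 7 sets.
Round 3 adds 1:
  { b, c, d }  = complement { a, e, f }
  — 8 sets.
Round 4: no new sets; the family is a σ-algebra.

Therefore σ(𝒞) = { {}, { f }, { a, e }, { a, e, f }, { b, c, d }, { b, c, d, f }, { a, b, c, d, e }, X } (|σ(𝒞)| = 8).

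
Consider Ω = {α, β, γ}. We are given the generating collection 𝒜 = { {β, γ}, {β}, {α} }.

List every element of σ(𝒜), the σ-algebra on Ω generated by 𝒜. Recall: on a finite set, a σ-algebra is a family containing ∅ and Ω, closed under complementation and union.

Take S₀ = 𝒜 ∪ {∅, Ω} = { {}, {α}, {β}, {β, γ}, Ω }.
Pass 1. New:
  {α, β}  = {β} ∪ {α}
  {α, γ}  = complement {β}
  — 7 sets.
Pass 2: +1 →
  {γ}  = complement {α, β}
  — 8 sets.
Pass 3 adds nothing — fixpoint reached.

σ(𝒜) = { {}, {α}, {β}, {γ}, {α, β}, {α, γ}, {β, γ}, Ω }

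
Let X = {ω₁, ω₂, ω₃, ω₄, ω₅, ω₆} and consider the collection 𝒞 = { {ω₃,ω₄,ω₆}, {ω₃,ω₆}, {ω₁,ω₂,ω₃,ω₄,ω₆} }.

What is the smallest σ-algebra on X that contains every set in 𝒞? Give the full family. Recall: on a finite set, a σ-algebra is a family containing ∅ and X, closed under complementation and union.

Begin from { {}, {ω₃,ω₆}, {ω₃,ω₄,ω₆}, {ω₁,ω₂,ω₃,ω₄,ω₆}, X } (that is, 𝒞 plus ∅ and X).
Iteration 1 (3 new):
  {ω₅}  = X∖{ω₁,ω₂,ω₃,ω₄,ω₆}
  {ω₁,ω₂,ω₅}  = X∖{ω₃,ω₄,ω₆}
  {ω₁,ω₂,ω₄,ω₅}  = X∖{ω₃,ω₆}
  |family| = 8
Iteration 2. New:
  {ω₃,ω₅,ω₆}  = {ω₃,ω₆} ∪ {ω₅}
  {ω₃,ω₄,ω₅,ω₆}  = {ω₃,ω₄,ω₆} ∪ {ω₅}
  {ω₁,ω₂,ω₃,ω₅,ω₆}  = {ω₁,ω₂,ω₅} ∪ {ω₃,ω₆}
  |family| = 11
Iteration 3 adds 3:
  {ω₄}  = X∖{ω₁,ω₂,ω₃,ω₅,ω₆}
  {ω₁,ω₂}  = X∖{ω₃,ω₄,ω₅,ω₆}
  {ω₁,ω₂,ω₄}  = X∖{ω₃,ω₅,ω₆}
  |family| = 14
Iteration 4 (2 new):
  {ω₄,ω₅}  = {ω₄} ∪ {ω₅}
  {ω₁,ω₂,ω₃,ω₆}  = {ω₁,ω₂} ∪ {ω₃,ω₆}
  |family| = 16
Iteration 5: no new sets; the family is a σ-algebra.

Hence σ(𝒞) has 16 members: { {}, {ω₄}, {ω₅}, {ω₁,ω₂}, {ω₃,ω₆}, {ω₄,ω₅}, {ω₁,ω₂,ω₄}, {ω₁,ω₂,ω₅}, {ω₃,ω₄,ω₆}, {ω₃,ω₅,ω₆}, {ω₁,ω₂,ω₃,ω₆}, {ω₁,ω₂,ω₄,ω₅}, {ω₃,ω₄,ω₅,ω₆}, {ω₁,ω₂,ω₃,ω₄,ω₆}, {ω₁,ω₂,ω₃,ω₅,ω₆}, X }.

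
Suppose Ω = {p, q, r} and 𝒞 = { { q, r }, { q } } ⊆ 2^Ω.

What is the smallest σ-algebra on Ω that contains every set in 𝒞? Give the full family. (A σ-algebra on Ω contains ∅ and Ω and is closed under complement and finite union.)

σ(𝒞) = { ∅, { p }, { q }, { r }, { p, q }, { p, r }, { q, r }, Ω }

Check:
Seed the family with 𝒞 together with ∅ and Ω: { ∅, { q }, { q, r }, Ω }.
Round 1: +2 →
  { p }  = Ω∖{ q, r }
  { p, r }  = Ω∖{ q }
  |family| = 6
Round 2: +1 →
  { p, q }  = { q } ∪ { p }
  |family| = 7
Round 3 adds 1:
  { r }  = Ω∖{ p, q }
  |family| = 8
Round 4 adds nothing — fixpoint reached.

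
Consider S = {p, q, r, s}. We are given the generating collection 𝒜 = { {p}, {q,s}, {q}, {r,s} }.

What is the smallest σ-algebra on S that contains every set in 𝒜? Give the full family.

|σ(𝒜)| = 16.  σ(𝒜) = { {}, {p}, {q}, {r}, {s}, {p,q}, {p,r}, {p,s}, {q,r}, {q,s}, {r,s}, {p,q,r}, {p,q,s}, {p,r,s}, {q,r,s}, S }

Trace:
Seed the family with 𝒜 together with ∅ and S: { {}, {p}, {q}, {q,s}, {r,s}, S }.
Round 1 (5 new):
  {p,q}  = complement {r,s}
  {p,r}  = complement {q,s}
  {p,q,s}  = {q,s} ∪ {p}
  {p,r,s}  = complement {q}
  {q,r,s}  = complement {p}
Round 2. New:
  {r}  = complement {p,q,s}
  {p,q,r}  = {p,q} ∪ {p,r}
Round 3: 2 new —
  {s}  = complement {p,q,r}
  {q,r}  = {r} ∪ {q}
Round 4 (1 new):
  {p,s}  = complement {q,r}
Round 5: already closed under ᶜ and ∪.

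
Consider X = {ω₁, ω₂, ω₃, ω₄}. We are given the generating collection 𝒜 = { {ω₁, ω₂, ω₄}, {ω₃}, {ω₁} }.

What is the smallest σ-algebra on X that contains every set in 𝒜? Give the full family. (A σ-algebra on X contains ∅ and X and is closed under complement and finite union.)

Take S₀ = 𝒜 ∪ {∅, X} = { {}, {ω₁}, {ω₃}, {ω₁, ω₂, ω₄}, X }.
Step 1: 2 new —
  {ω₁, ω₃}  = {ω₃} ∪ {ω₁}
  {ω₂, ω₃, ω₄}  = X∖{ω₁}
Step 2: +1 →
  {ω₂, ω₄}  = X∖{ω₁, ω₃}
Step 3: closed — nothing new.

Hence σ(𝒜) has 8 members: { {}, {ω₁}, {ω₃}, {ω₁, ω₃}, {ω₂, ω₄}, {ω₁, ω₂, ω₄}, {ω₂, ω₃, ω₄}, X }.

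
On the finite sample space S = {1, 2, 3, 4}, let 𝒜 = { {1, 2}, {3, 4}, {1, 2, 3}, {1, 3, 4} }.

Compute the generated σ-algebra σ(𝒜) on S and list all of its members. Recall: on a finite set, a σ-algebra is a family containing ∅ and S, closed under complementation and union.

Take S₀ = 𝒜 ∪ {∅, S} = { ∅, {1, 2}, {3, 4}, {1, 2, 3}, {1, 3, 4}, S }.
Pass 1 adds 2:
  {2}  = S∖{1, 3, 4}
  {4}  = S∖{1, 2, 3}
  |family| = 8
Pass 2: +3 →
  {2, 4}  = {4} ∪ {2}
  {1, 2, 4}  = {4} ∪ {1, 2}
  {2, 3, 4}  = {2} ∪ {3, 4}
  |family| = 11
Pass 3 adds 3:
  {1}  = S∖{2, 3, 4}
  {3}  = S∖{1, 2, 4}
  {1, 3}  = S∖{2, 4}
  |family| = 14
Pass 4. New:
  {1, 4}  = {4} ∪ {1}
  {2, 3}  = {3} ∪ {2}
  |family| = 16
After Pass 5 the family is unchanged; done.

Hence σ(𝒜) has 16 members: { ∅, {1}, {2}, {3}, {4}, {1, 2}, {1, 3}, {1, 4}, {2, 3}, {2, 4}, {3, 4}, {1, 2, 3}, {1, 2, 4}, {1, 3, 4}, {2, 3, 4}, S }.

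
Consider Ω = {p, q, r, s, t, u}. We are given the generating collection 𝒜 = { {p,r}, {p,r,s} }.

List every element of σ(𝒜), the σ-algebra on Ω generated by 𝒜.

σ(𝒜) (8 sets): { {}, {s}, {p,r}, {p,r,s}, {q,t,u}, {q,s,t,u}, {p,q,r,t,u}, Ω }

Trace:
Begin from { {}, {p,r}, {p,r,s}, Ω } (that is, 𝒜 plus ∅ and Ω).
Step 1: +2 →
  {q,t,u}  = complement {p,r,s}
  {q,s,t,u}  = complement {p,r}
  |family| = 6
Step 2. New:
  {p,q,r,t,u}  = {p,r} ∪ {q,t,u}
  |family| = 7
Step 3: +1 →
  {s}  = complement {p,q,r,t,u}
  |family| = 8
Step 4: stable.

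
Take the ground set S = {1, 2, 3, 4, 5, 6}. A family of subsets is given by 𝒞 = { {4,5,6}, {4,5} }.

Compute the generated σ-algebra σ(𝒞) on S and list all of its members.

Begin from { ∅, {4,5}, {4,5,6}, S } (that is, 𝒞 plus ∅ and S).
Pass 1: +2 →
  {1,2,3}  = {4,5,6}ᶜ
  {1,2,3,6}  = {4,5}ᶜ
  — 6 sets.
Pass 2: 1 new —
  {1,2,3,4,5}  = {4,5} ∪ {1,2,3}
  — 7 sets.
Pass 3: +1 →
  {6}  = {1,2,3,4,5}ᶜ
  — 8 sets.
After Pass 4 the family is unchanged; done.

Therefore σ(𝒞) = { ∅, {6}, {4,5}, {1,2,3}, {4,5,6}, {1,2,3,6}, {1,2,3,4,5}, S } (|σ(𝒞)| = 8).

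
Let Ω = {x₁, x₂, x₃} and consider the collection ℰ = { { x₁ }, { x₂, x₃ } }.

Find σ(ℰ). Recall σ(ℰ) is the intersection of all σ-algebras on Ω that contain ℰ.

|σ(ℰ)| = 4.  σ(ℰ) = { {}, { x₁ }, { x₂, x₃ }, Ω }

Trace:
Initial family (4 sets): { {}, { x₁ }, { x₂, x₃ }, Ω }.
Pass 1: no new sets; the family is a σ-algebra.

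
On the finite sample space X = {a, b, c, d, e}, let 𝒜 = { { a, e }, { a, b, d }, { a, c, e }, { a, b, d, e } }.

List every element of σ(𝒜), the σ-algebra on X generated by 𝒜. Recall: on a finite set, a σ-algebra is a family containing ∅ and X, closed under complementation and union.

Answer: σ(𝒜) = { {}, { a }, { c }, { e }, { a, c }, { a, e }, { b, d }, { c, e }, { a, b, d }, { a, c, e }, { b, c, d }, { b, d, e }, { a, b, c, d }, { a, b, d, e }, { b, c, d, e }, X }

Working:
Start: 𝒜 ∪ {∅, X} = { {}, { a, e }, { a, b, d }, { a, c, e }, { a, b, d, e }, X }.
Step 1: 4 new —
  { c }  = { a, b, d, e }ᶜ
  { b, d }  = { a, c, e }ᶜ
  { c, e }  = { a, b, d }ᶜ
  { b, c, d }  = { a, e }ᶜ
  — 10 sets.
Step 2. New:
  { a, b, c, d }  = { b, c, d } ∪ { a, b, d }
  { b, c, d, e }  = { b, c, d } ∪ { c, e }
  — 12 sets.
Step 3 adds 2:
  { a }  = { b, c, d, e }ᶜ
  { e }  = { a, b, c, d }ᶜ
  — 14 sets.
Step 4 adds 2:
  { a, c }  = { c } ∪ { a }
  { b, d, e }  = { b, d } ∪ { e }
  — 16 sets.
Step 5: no new sets; the family is a σ-algebra.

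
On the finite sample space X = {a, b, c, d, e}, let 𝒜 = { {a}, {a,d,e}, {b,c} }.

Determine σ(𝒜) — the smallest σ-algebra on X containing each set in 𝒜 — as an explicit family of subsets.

|σ(𝒜)| = 8.  σ(𝒜) = { {}, {a}, {b,c}, {d,e}, {a,b,c}, {a,d,e}, {b,c,d,e}, X }

Derivation:
Begin from { {}, {a}, {b,c}, {a,d,e}, X } (that is, 𝒜 plus ∅ and X).
Step 1. New:
  {a,b,c}  = {b,c} ∪ {a}
  {b,c,d,e}  = X∖{a}
  |family| = 7
Step 2 adds 1:
  {d,e}  = X∖{a,b,c}
  |family| = 8
After Step 3 the family is unchanged; done.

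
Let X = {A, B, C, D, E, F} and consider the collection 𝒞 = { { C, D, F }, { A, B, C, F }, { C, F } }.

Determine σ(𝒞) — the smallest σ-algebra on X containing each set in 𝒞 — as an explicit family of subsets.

|σ(𝒞)| = 16.  σ(𝒞) = { {  }, { D }, { E }, { A, B }, { C, F }, { D, E }, { A, B, D }, { A, B, E }, { C, D, F }, { C, E, F }, { A, B, C, F }, { A, B, D, E }, { C, D, E, F }, { A, B, C, D, F }, { A, B, C, E, F }, X }

Trace:
Initial family (5 sets): { {  }, { C, F }, { C, D, F }, { A, B, C, F }, X }.
Pass 1 (4 new):
  { D, E }  = complement { A, B, C, F }
  { A, B, E }  = complement { C, D, F }
  { A, B, D, E }  = complement { C, F }
  { A, B, C, D, F }  = { C, D, F } ∪ { A, B, C, F }
  — 9 sets.
Pass 2. New:
  { E }  = complement { A, B, C, D, F }
  { C, D, E, F }  = { D, E } ∪ { C, F }
  { A, B, C, E, F }  = { A, B, C, F } ∪ { A, B, E }
  — 12 sets.
Pass 3 (3 new):
  { D }  = complement { A, B, C, E, F }
  { A, B }  = complement { C, D, E, F }
  { C, E, F }  = { C, F } ∪ { E }
  — 15 sets.
Pass 4 adds 1:
  { A, B, D }  = complement { C, E, F }
  — 16 sets.
After Pass 5 the family is unchanged; done.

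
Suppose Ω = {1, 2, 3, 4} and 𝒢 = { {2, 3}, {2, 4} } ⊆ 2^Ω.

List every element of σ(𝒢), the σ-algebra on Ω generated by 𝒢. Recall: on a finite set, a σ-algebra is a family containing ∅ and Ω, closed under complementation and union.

Initial family (4 sets): { {}, {2, 3}, {2, 4}, Ω }.
Pass 1: +3 →
  {1, 3}  = ᶜ of {2, 4}
  {1, 4}  = ᶜ of {2, 3}
  {2, 3, 4}  = {2, 4} ∪ {2, 3}
Pass 2 adds 4:
  {1}  = ᶜ of {2, 3, 4}
  {1, 2, 3}  = {2, 3} ∪ {1, 3}
  {1, 2, 4}  = {1, 4} ∪ {2, 4}
  {1, 3, 4}  = {1, 4} ∪ {1, 3}
Pass 3 (3 new):
  {2}  = ᶜ of {1, 3, 4}
  {3}  = ᶜ of {1, 2, 4}
  {4}  = ᶜ of {1, 2, 3}
Pass 4. New:
  {1, 2}  = {2} ∪ {1}
  {3, 4}  = {3} ∪ {4}
Pass 5: stable.

Hence σ(𝒢) has 16 members: { {}, {1}, {2}, {3}, {4}, {1, 2}, {1, 3}, {1, 4}, {2, 3}, {2, 4}, {3, 4}, {1, 2, 3}, {1, 2, 4}, {1, 3, 4}, {2, 3, 4}, Ω }.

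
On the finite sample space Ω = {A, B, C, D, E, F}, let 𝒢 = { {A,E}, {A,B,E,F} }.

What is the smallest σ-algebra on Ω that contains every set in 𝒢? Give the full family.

Seed the family with 𝒢 together with ∅ and Ω: { ∅, {A,E}, {A,B,E,F}, Ω }.
Step 1 (2 new):
  {C,D}  = {A,B,E,F}ᶜ
  {B,C,D,F}  = {A,E}ᶜ
Step 2 adds 1:
  {A,C,D,E}  = {C,D} ∪ {A,E}
Step 3 (1 new):
  {B,F}  = {A,C,D,E}ᶜ
Step 4: stable.

Hence σ(𝒢) has 8 members: { ∅, {A,E}, {B,F}, {C,D}, {A,B,E,F}, {A,C,D,E}, {B,C,D,F}, Ω }.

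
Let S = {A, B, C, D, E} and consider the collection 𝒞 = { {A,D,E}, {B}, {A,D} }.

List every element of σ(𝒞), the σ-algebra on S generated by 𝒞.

Begin from { ∅, {B}, {A,D}, {A,D,E}, S } (that is, 𝒞 plus ∅ and S).
Iteration 1 (5 new):
  {B,C}  = S∖{A,D,E}
  {A,B,D}  = {A,D} ∪ {B}
  {B,C,E}  = S∖{A,D}
  {A,B,D,E}  = {A,D,E} ∪ {B}
  {A,C,D,E}  = S∖{B}
  [10 total]
Iteration 2: 3 new —
  {C}  = S∖{A,B,D,E}
  {C,E}  = S∖{A,B,D}
  {A,B,C,D}  = {A,B,D} ∪ {B,C}
  [13 total]
Iteration 3: +2 →
  {E}  = S∖{A,B,C,D}
  {A,C,D}  = {C} ∪ {A,D}
  [15 total]
Iteration 4 adds 1:
  {B,E}  = S∖{A,C,D}
  [16 total]
Iteration 5: closed — nothing new.

σ(𝒞) = { ∅, {B}, {C}, {E}, {A,D}, {B,C}, {B,E}, {C,E}, {A,B,D}, {A,C,D}, {A,D,E}, {B,C,E}, {A,B,C,D}, {A,B,D,E}, {A,C,D,E}, S }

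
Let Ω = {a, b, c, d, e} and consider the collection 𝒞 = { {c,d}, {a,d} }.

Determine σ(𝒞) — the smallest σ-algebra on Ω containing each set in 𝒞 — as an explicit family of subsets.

Initial family (4 sets): { {}, {a,d}, {c,d}, Ω }.
Pass 1: 3 new —
  {a,b,e}  = ᶜ of {c,d}
  {a,c,d}  = {c,d} ∪ {a,d}
  {b,c,e}  = ᶜ of {a,d}
  — 7 sets.
Pass 2. New:
  {b,e}  = ᶜ of {a,c,d}
  {a,b,c,e}  = {a,b,e} ∪ {b,c,e}
  {a,b,d,e}  = {a,b,e} ∪ {a,d}
  {b,c,d,e}  = {c,d} ∪ {b,c,e}
  — 11 sets.
Pass 3 adds 3:
  {a}  = ᶜ of {b,c,d,e}
  {c}  = ᶜ of {a,b,d,e}
  {d}  = ᶜ of {a,b,c,e}
  — 14 sets.
Pass 4: 2 new —
  {a,c}  = {c} ∪ {a}
  {b,d,e}  = {b,e} ∪ {d}
  — 16 sets.
Pass 5: no new sets; the family is a σ-algebra.

σ(𝒞) = { {}, {a}, {c}, {d}, {a,c}, {a,d}, {b,e}, {c,d}, {a,b,e}, {a,c,d}, {b,c,e}, {b,d,e}, {a,b,c,e}, {a,b,d,e}, {b,c,d,e}, Ω }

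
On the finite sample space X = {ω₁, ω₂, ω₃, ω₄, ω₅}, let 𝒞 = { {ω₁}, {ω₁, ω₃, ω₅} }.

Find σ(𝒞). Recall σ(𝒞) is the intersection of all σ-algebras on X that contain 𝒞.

Start: 𝒞 ∪ {∅, X} = { ∅, {ω₁}, {ω₁, ω₃, ω₅}, X }.
Step 1: 2 new —
  {ω₂, ω₄}  = complement {ω₁, ω₃, ω₅}
  {ω₂, ω₃, ω₄, ω₅}  = complement {ω₁}
  |family| = 6
Step 2: +1 →
  {ω₁, ω₂, ω₄}  = {ω₂, ω₄} ∪ {ω₁}
  |family| = 7
Step 3: 1 new —
  {ω₃, ω₅}  = complement {ω₁, ω₂, ω₄}
  |family| = 8
Step 4: already closed under ᶜ and ∪.

Hence σ(𝒞) has 8 members: { ∅, {ω₁}, {ω₂, ω₄}, {ω₃, ω₅}, {ω₁, ω₂, ω₄}, {ω₁, ω₃, ω₅}, {ω₂, ω₃, ω₄, ω₅}, X }.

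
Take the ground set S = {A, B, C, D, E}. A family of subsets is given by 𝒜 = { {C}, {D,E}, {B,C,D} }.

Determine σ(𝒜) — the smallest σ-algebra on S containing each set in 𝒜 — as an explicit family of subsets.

σ(𝒜) (32 sets): { ∅, {A}, {B}, {C}, {D}, {E}, {A,B}, {A,C}, {A,D}, {A,E}, {B,C}, {B,D}, {B,E}, {C,D}, {C,E}, {D,E}, {A,B,C}, {A,B,D}, {A,B,E}, {A,C,D}, {A,C,E}, {A,D,E}, {B,C,D}, {B,C,E}, {B,D,E}, {C,D,E}, {A,B,C,D}, {A,B,C,E}, {A,B,D,E}, {A,C,D,E}, {B,C,D,E}, S }

Working:
Seed the family with 𝒜 together with ∅ and S: { ∅, {C}, {D,E}, {B,C,D}, S }.
Round 1. New:
  {A,E}  = S∖{B,C,D}
  {A,B,C}  = S∖{D,E}
  {C,D,E}  = {D,E} ∪ {C}
  {A,B,D,E}  = S∖{C}
  {B,C,D,E}  = {D,E} ∪ {B,C,D}
  [10 total]
Round 2: +7 →
  {A}  = S∖{B,C,D,E}
  {A,B}  = S∖{C,D,E}
  {A,C,E}  = {C} ∪ {A,E}
  {A,D,E}  = {D,E} ∪ {A,E}
  {A,B,C,D}  = {A,B,C} ∪ {B,C,D}
  {A,B,C,E}  = {A,B,C} ∪ {A,E}
  {A,C,D,E}  = {C,D,E} ∪ {A,E}
  [17 total]
Round 3: +7 →
  {B}  = S∖{A,C,D,E}
  {D}  = S∖{A,B,C,E}
  {E}  = S∖{A,B,C,D}
  {A,C}  = {C} ∪ {A}
  {B,C}  = S∖{A,D,E}
  {B,D}  = S∖{A,C,E}
  {A,B,E}  = {A,B} ∪ {A,E}
  [24 total]
Round 4: 8 new —
  {A,D}  = {D} ∪ {A}
  {B,E}  = {B} ∪ {E}
  {C,D}  = S∖{A,B,E}
  {C,E}  = {E} ∪ {C}
  {A,B,D}  = {A,B} ∪ {D}
  {A,C,D}  = {A,C} ∪ {D}
  {B,C,E}  = {E} ∪ {B,C}
  {B,D,E}  = S∖{A,C}
  [32 total]
Round 5: no new sets; the family is a σ-algebra.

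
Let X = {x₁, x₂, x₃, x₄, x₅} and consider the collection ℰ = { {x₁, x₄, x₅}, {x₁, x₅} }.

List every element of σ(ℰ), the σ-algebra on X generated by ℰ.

σ(ℰ) (8 sets): { {}, {x₄}, {x₁, x₅}, {x₂, x₃}, {x₁, x₄, x₅}, {x₂, x₃, x₄}, {x₁, x₂, x₃, x₅}, X }

Trace:
Seed the family with ℰ together with ∅ and X: { {}, {x₁, x₅}, {x₁, x₄, x₅}, X }.
Iteration 1 adds 2:
  {x₂, x₃}  = complement {x₁, x₄, x₅}
  {x₂, x₃, x₄}  = complement {x₁, x₅}
  — 6 sets.
Iteration 2 adds 1:
  {x₁, x₂, x₃, x₅}  = {x₂, x₃} ∪ {x₁, x₅}
  — 7 sets.
Iteration 3 adds 1:
  {x₄}  = complement {x₁, x₂, x₃, x₅}
  — 8 sets.
Iteration 4: stable.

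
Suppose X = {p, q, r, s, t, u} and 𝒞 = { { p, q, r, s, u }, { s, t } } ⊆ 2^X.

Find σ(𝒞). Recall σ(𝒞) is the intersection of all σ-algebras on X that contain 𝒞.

Seed the family with 𝒞 together with ∅ and X: { ∅, { s, t }, { p, q, r, s, u }, X }.
Iteration 1: 2 new —
  { t }  = complement { p, q, r, s, u }
  { p, q, r, u }  = complement { s, t }
  [6 total]
Iteration 2 (1 new):
  { p, q, r, t, u }  = { p, q, r, u } ∪ { t }
  [7 total]
Iteration 3: 1 new —
  { s }  = complement { p, q, r, t, u }
  [8 total]
Iteration 4: no new sets; the family is a σ-algebra.

|σ(𝒞)| = 8.  σ(𝒞) = { ∅, { s }, { t }, { s, t }, { p, q, r, u }, { p, q, r, s, u }, { p, q, r, t, u }, X }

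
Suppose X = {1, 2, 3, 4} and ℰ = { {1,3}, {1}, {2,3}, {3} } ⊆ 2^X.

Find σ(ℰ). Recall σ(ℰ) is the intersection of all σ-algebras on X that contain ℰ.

Take S₀ = ℰ ∪ {∅, X} = { {}, {1}, {3}, {1,3}, {2,3}, X }.
Iteration 1: +5 →
  {1,4}  = ᶜ of {2,3}
  {2,4}  = ᶜ of {1,3}
  {1,2,3}  = {2,3} ∪ {1,3}
  {1,2,4}  = ᶜ of {3}
  {2,3,4}  = ᶜ of {1}
  |family| = 11
Iteration 2: +2 →
  {4}  = ᶜ of {1,2,3}
  {1,3,4}  = {3} ∪ {1,4}
  |family| = 13
Iteration 3: 2 new —
  {2}  = ᶜ of {1,3,4}
  {3,4}  = {3} ∪ {4}
  |family| = 15
Iteration 4 adds 1:
  {1,2}  = ᶜ of {3,4}
  |family| = 16
Iteration 5: no new sets; the family is a σ-algebra.

Hence σ(ℰ) has 16 members: { {}, {1}, {2}, {3}, {4}, {1,2}, {1,3}, {1,4}, {2,3}, {2,4}, {3,4}, {1,2,3}, {1,2,4}, {1,3,4}, {2,3,4}, X }.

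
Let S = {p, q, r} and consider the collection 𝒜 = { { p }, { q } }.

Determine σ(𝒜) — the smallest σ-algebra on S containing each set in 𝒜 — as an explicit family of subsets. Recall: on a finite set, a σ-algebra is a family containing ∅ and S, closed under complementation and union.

Take S₀ = 𝒜 ∪ {∅, S} = { {}, { p }, { q }, S }.
Iteration 1 adds 3:
  { p, q }  = { p } ∪ { q }
  { p, r }  = ᶜ of { q }
  { q, r }  = ᶜ of { p }
  |family| = 7
Iteration 2 (1 new):
  { r }  = ᶜ of { p, q }
  |family| = 8
Iteration 3: no new sets; the family is a σ-algebra.

|σ(𝒜)| = 8.  σ(𝒜) = { {}, { p }, { q }, { r }, { p, q }, { p, r }, { q, r }, S }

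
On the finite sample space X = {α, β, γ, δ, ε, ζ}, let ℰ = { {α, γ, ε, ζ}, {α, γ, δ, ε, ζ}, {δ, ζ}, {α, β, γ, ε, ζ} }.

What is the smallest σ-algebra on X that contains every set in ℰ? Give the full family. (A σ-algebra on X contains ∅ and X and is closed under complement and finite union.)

Start: ℰ ∪ {∅, X} = { ∅, {δ, ζ}, {α, γ, ε, ζ}, {α, β, γ, ε, ζ}, {α, γ, δ, ε, ζ}, X }.
Iteration 1 (4 new):
  {β}  = ᶜ of {α, γ, δ, ε, ζ}
  {δ}  = ᶜ of {α, β, γ, ε, ζ}
  {β, δ}  = ᶜ of {α, γ, ε, ζ}
  {α, β, γ, ε}  = ᶜ of {δ, ζ}
  [10 total]
Iteration 2. New:
  {β, δ, ζ}  = {β} ∪ {δ, ζ}
  {α, β, γ, δ, ε}  = {δ} ∪ {α, β, γ, ε}
  [12 total]
Iteration 3. New:
  {ζ}  = ᶜ of {α, β, γ, δ, ε}
  {α, γ, ε}  = ᶜ of {β, δ, ζ}
  [14 total]
Iteration 4 adds 2:
  {β, ζ}  = {β} ∪ {ζ}
  {α, γ, δ, ε}  = {δ} ∪ {α, γ, ε}
  [16 total]
After Iteration 5 the family is unchanged; done.

|σ(ℰ)| = 16.  σ(ℰ) = { ∅, {β}, {δ}, {ζ}, {β, δ}, {β, ζ}, {δ, ζ}, {α, γ, ε}, {β, δ, ζ}, {α, β, γ, ε}, {α, γ, δ, ε}, {α, γ, ε, ζ}, {α, β, γ, δ, ε}, {α, β, γ, ε, ζ}, {α, γ, δ, ε, ζ}, X }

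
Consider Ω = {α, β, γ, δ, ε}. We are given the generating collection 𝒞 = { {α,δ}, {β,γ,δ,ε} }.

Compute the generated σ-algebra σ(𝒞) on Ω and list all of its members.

Seed the family with 𝒞 together with ∅ and Ω: { {}, {α,δ}, {β,γ,δ,ε}, Ω }.
Round 1 adds 2:
  {α}  = complement {β,γ,δ,ε}
  {β,γ,ε}  = complement {α,δ}
  (now 6)
Round 2: +1 →
  {α,β,γ,ε}  = {β,γ,ε} ∪ {α}
  (now 7)
Round 3 adds 1:
  {δ}  = complement {α,β,γ,ε}
  (now 8)
Round 4: already closed under ᶜ and ∪.

|σ(𝒞)| = 8.  σ(𝒞) = { {}, {α}, {δ}, {α,δ}, {β,γ,ε}, {α,β,γ,ε}, {β,γ,δ,ε}, Ω }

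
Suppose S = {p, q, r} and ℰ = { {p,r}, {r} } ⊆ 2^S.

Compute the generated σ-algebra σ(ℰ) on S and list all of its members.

Answer: σ(ℰ) = { ∅, {p}, {q}, {r}, {p,q}, {p,r}, {q,r}, S }

Derivation:
Take S₀ = ℰ ∪ {∅, S} = { ∅, {r}, {p,r}, S }.
Pass 1: +2 →
  {q}  = {p,r}ᶜ
  {p,q}  = {r}ᶜ
  (now 6)
Pass 2: 1 new —
  {q,r}  = {r} ∪ {q}
  (now 7)
Pass 3: 1 new —
  {p}  = {q,r}ᶜ
  (now 8)
Pass 4: stable.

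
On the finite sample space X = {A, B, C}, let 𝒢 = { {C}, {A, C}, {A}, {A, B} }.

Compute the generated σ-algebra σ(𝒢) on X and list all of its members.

|σ(𝒢)| = 8.  σ(𝒢) = { {}, {A}, {B}, {C}, {A, B}, {A, C}, {B, C}, X }

Check:
Seed the family with 𝒢 together with ∅ and X: { {}, {A}, {C}, {A, B}, {A, C}, X }.
Step 1: +2 →
  {B}  = {A, C}ᶜ
  {B, C}  = {A}ᶜ
  — 8 sets.
Step 2: closed — nothing new.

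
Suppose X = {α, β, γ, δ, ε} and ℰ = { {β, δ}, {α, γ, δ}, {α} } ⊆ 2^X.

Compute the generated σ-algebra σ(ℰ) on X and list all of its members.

|σ(ℰ)| = 32.  σ(ℰ) = { {}, {α}, {β}, {γ}, {δ}, {ε}, {α, β}, {α, γ}, {α, δ}, {α, ε}, {β, γ}, {β, δ}, {β, ε}, {γ, δ}, {γ, ε}, {δ, ε}, {α, β, γ}, {α, β, δ}, {α, β, ε}, {α, γ, δ}, {α, γ, ε}, {α, δ, ε}, {β, γ, δ}, {β, γ, ε}, {β, δ, ε}, {γ, δ, ε}, {α, β, γ, δ}, {α, β, γ, ε}, {α, β, δ, ε}, {α, γ, δ, ε}, {β, γ, δ, ε}, X }

Derivation:
Take S₀ = ℰ ∪ {∅, X} = { {}, {α}, {β, δ}, {α, γ, δ}, X }.
Iteration 1: 5 new —
  {β, ε}  = complement {α, γ, δ}
  {α, β, δ}  = {β, δ} ∪ {α}
  {α, γ, ε}  = complement {β, δ}
  {α, β, γ, δ}  = {α, γ, δ} ∪ {β, δ}
  {β, γ, δ, ε}  = complement {α}
  |family| = 10
Iteration 2: +7 →
  {ε}  = complement {α, β, γ, δ}
  {γ, ε}  = complement {α, β, δ}
  {α, β, ε}  = {β, ε} ∪ {α}
  {β, δ, ε}  = {β, ε} ∪ {β, δ}
  {α, β, γ, ε}  = {β, ε} ∪ {α, γ, ε}
  {α, β, δ, ε}  = {β, ε} ∪ {α, β, δ}
  {α, γ, δ, ε}  = {α, γ, ε} ∪ {α, γ, δ}
  |family| = 17
Iteration 3: 7 new —
  {β}  = complement {α, γ, δ, ε}
  {γ}  = complement {α, β, δ, ε}
  {δ}  = complement {α, β, γ, ε}
  {α, γ}  = complement {β, δ, ε}
  {α, ε}  = {ε} ∪ {α}
  {γ, δ}  = complement {α, β, ε}
  {β, γ, ε}  = {β, ε} ∪ {γ, ε}
  |family| = 24
Iteration 4 adds 8:
  {α, β}  = {β} ∪ {α}
  {α, δ}  = complement {β, γ, ε}
  {β, γ}  = {β} ∪ {γ}
  {δ, ε}  = {ε} ∪ {δ}
  {α, β, γ}  = {β} ∪ {α, γ}
  {α, δ, ε}  = {α, ε} ∪ {δ}
  {β, γ, δ}  = complement {α, ε}
  {γ, δ, ε}  = {γ, δ} ∪ {ε}
  |family| = 32
Iteration 5: no new sets; the family is a σ-algebra.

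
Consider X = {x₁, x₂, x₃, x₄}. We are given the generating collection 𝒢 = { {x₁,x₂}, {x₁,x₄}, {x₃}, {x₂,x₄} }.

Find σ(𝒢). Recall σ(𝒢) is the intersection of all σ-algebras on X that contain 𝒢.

|σ(𝒢)| = 16.  σ(𝒢) = { ∅, {x₁}, {x₂}, {x₃}, {x₄}, {x₁,x₂}, {x₁,x₃}, {x₁,x₄}, {x₂,x₃}, {x₂,x₄}, {x₃,x₄}, {x₁,x₂,x₃}, {x₁,x₂,x₄}, {x₁,x₃,x₄}, {x₂,x₃,x₄}, X }

Working:
Initial family (6 sets): { ∅, {x₃}, {x₁,x₂}, {x₁,x₄}, {x₂,x₄}, X }.
Round 1: 7 new —
  {x₁,x₃}  = {x₂,x₄}ᶜ
  {x₂,x₃}  = {x₁,x₄}ᶜ
  {x₃,x₄}  = {x₁,x₂}ᶜ
  {x₁,x₂,x₃}  = {x₃} ∪ {x₁,x₂}
  {x₁,x₂,x₄}  = {x₃}ᶜ
  {x₁,x₃,x₄}  = {x₃} ∪ {x₁,x₄}
  {x₂,x₃,x₄}  = {x₃} ∪ {x₂,x₄}
  [13 total]
Round 2 adds 3:
  {x₁}  = {x₂,x₃,x₄}ᶜ
  {x₂}  = {x₁,x₃,x₄}ᶜ
  {x₄}  = {x₁,x₂,x₃}ᶜ
  [16 total]
Round 3: closed — nothing new.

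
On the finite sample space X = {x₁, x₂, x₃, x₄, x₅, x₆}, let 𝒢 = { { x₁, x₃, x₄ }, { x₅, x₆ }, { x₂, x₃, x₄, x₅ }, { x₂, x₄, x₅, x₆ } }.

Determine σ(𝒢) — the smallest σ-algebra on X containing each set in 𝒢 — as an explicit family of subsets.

σ(𝒢) (64 sets): { ∅, { x₁ }, { x₂ }, { x₃ }, { x₄ }, { x₅ }, { x₆ }, { x₁, x₂ }, { x₁, x₃ }, { x₁, x₄ }, { x₁, x₅ }, { x₁, x₆ }, { x₂, x₃ }, { x₂, x₄ }, { x₂, x₅ }, { x₂, x₆ }, { x₃, x₄ }, { x₃, x₅ }, { x₃, x₆ }, { x₄, x₅ }, { x₄, x₆ }, { x₅, x₆ }, { x₁, x₂, x₃ }, { x₁, x₂, x₄ }, { x₁, x₂, x₅ }, { x₁, x₂, x₆ }, { x₁, x₃, x₄ }, { x₁, x₃, x₅ }, { x₁, x₃, x₆ }, { x₁, x₄, x₅ }, { x₁, x₄, x₆ }, { x₁, x₅, x₆ }, { x₂, x₃, x₄ }, { x₂, x₃, x₅ }, { x₂, x₃, x₆ }, { x₂, x₄, x₅ }, { x₂, x₄, x₆ }, { x₂, x₅, x₆ }, { x₃, x₄, x₅ }, { x₃, x₄, x₆ }, { x₃, x₅, x₆ }, { x₄, x₅, x₆ }, { x₁, x₂, x₃, x₄ }, { x₁, x₂, x₃, x₅ }, { x₁, x₂, x₃, x₆ }, { x₁, x₂, x₄, x₅ }, { x₁, x₂, x₄, x₆ }, { x₁, x₂, x₅, x₆ }, { x₁, x₃, x₄, x₅ }, { x₁, x₃, x₄, x₆ }, { x₁, x₃, x₅, x₆ }, { x₁, x₄, x₅, x₆ }, { x₂, x₃, x₄, x₅ }, { x₂, x₃, x₄, x₆ }, { x₂, x₃, x₅, x₆ }, { x₂, x₄, x₅, x₆ }, { x₃, x₄, x₅, x₆ }, { x₁, x₂, x₃, x₄, x₅ }, { x₁, x₂, x₃, x₄, x₆ }, { x₁, x₂, x₃, x₅, x₆ }, { x₁, x₂, x₄, x₅, x₆ }, { x₁, x₃, x₄, x₅, x₆ }, { x₂, x₃, x₄, x₅, x₆ }, X }

Working:
Begin from { ∅, { x₅, x₆ }, { x₁, x₃, x₄ }, { x₂, x₃, x₄, x₅ }, { x₂, x₄, x₅, x₆ }, X } (that is, 𝒢 plus ∅ and X).
Round 1 adds 7:
  { x₁, x₃ }  = complement { x₂, x₄, x₅, x₆ }
  { x₁, x₆ }  = complement { x₂, x₃, x₄, x₅ }
  { x₂, x₅, x₆ }  = complement { x₁, x₃, x₄ }
  { x₁, x₂, x₃, x₄ }  = complement { x₅, x₆ }
  { x₁, x₂, x₃, x₄, x₅ }  = { x₁, x₃, x₄ } ∪ { x₂, x₃, x₄, x₅ }
  { x₁, x₃, x₄, x₅, x₆ }  = { x₁, x₃, x₄ } ∪ { x₅, x₆ }
  { x₂, x₃, x₄, x₅, x₆ }  = { x₂, x₄, x₅, x₆ } ∪ { x₂, x₃, x₄, x₅ }
  |family| = 13
Round 2 adds 11:
  { x₁ }  = complement { x₂, x₃, x₄, x₅, x₆ }
  { x₂ }  = complement { x₁, x₃, x₄, x₅, x₆ }
  { x₆ }  = complement { x₁, x₂, x₃, x₄, x₅ }
  { x₁, x₃, x₆ }  = { x₁, x₆ } ∪ { x₁, x₃ }
  { x₁, x₅, x₆ }  = { x₅, x₆ } ∪ { x₁, x₆ }
  { x₁, x₂, x₅, x₆ }  = { x₁, x₆ } ∪ { x₂, x₅, x₆ }
  { x₁, x₃, x₄, x₆ }  = { x₁, x₆ } ∪ { x₁, x₃, x₄ }
  { x₁, x₃, x₅, x₆ }  = { x₅, x₆ } ∪ { x₁, x₃ }
  { x₁, x₂, x₃, x₄, x₆ }  = { x₁, x₆ } ∪ { x₁, x₂, x₃, x₄ }
  { x₁, x₂, x₃, x₅, x₆ }  = { x₂, x₅, x₆ } ∪ { x₁, x₃ }
  { x₁, x₂, x₄, x₅, x₆ }  = { x₁, x₆ } ∪ { x₂, x₄, x₅, x₆ }
  |family| = 24
Round 3. New:
  { x₃ }  = complement { x₁, x₂, x₄, x₅, x₆ }
  { x₄ }  = complement { x₁, x₂, x₃, x₅, x₆ }
  { x₅ }  = complement { x₁, x₂, x₃, x₄, x₆ }
  { x₁, x₂ }  = { x₂ } ∪ { x₁ }
  { x₂, x₄ }  = complement { x₁, x₃, x₅, x₆ }
  { x₂, x₅ }  = complement { x₁, x₃, x₄, x₆ }
  { x₂, x₆ }  = { x₂ } ∪ { x₆ }
  { x₃, x₄ }  = complement { x₁, x₂, x₅, x₆ }
  { x₁, x₂, x₃ }  = { x₂ } ∪ { x₁, x₃ }
  { x₁, x₂, x₆ }  = { x₁, x₆ } ∪ { x₂ }
  { x₂, x₃, x₄ }  = complement { x₁, x₅, x₆ }
  { x₂, x₄, x₅ }  = complement { x₁, x₃, x₆ }
  { x₁, x₂, x₃, x₆ }  = { x₁, x₃, x₆ } ∪ { x₂ }
  |family| = 37
Round 4. New:
  { x₁, x₄ }  = { x₁ } ∪ { x₄ }
  { x₁, x₅ }  = { x₁ } ∪ { x₅ }
  { x₂, x₃ }  = { x₂ } ∪ { x₃ }
  { x₃, x₅ }  = { x₅ } ∪ { x₃ }
  { x₃, x₆ }  = { x₆ } ∪ { x₃ }
  { x₄, x₅ }  = complement { x₁, x₂, x₃, x₆ }
  { x₄, x₆ }  = { x₆ } ∪ { x₄ }
  { x₁, x₂, x₄ }  = { x₁, x₂ } ∪ { x₄ }
  { x₁, x₂, x₅ }  = { x₂, x₅ } ∪ { x₁, x₂ }
  { x₁, x₃, x₅ }  = { x₅ } ∪ { x₁, x₃ }
  { x₁, x₄, x₆ }  = { x₁, x₆ } ∪ { x₄ }
  { x₂, x₃, x₅ }  = { x₂, x₅ } ∪ { x₃ }
  { x₂, x₃, x₆ }  = { x₂, x₆ } ∪ { x₃ }
  { x₂, x₄, x₆ }  = { x₂, x₆ } ∪ { x₄ }
  { x₃, x₄, x₅ }  = complement { x₁, x₂, x₆ }
  { x₃, x₄, x₆ }  = { x₃, x₄ } ∪ { x₆ }
  { x₃, x₅, x₆ }  = { x₅, x₆ } ∪ { x₃ }
  { x₄, x₅, x₆ }  = complement { x₁, x₂, x₃ }
  { x₁, x₂, x₃, x₅ }  = { x₂, x₅ } ∪ { x₁, x₂, x₃ }
  { x₁, x₂, x₄, x₅ }  = { x₁, x₂ } ∪ { x₂, x₄, x₅ }
  { x₁, x₂, x₄, x₆ }  = { x₁, x₆ } ∪ { x₂, x₄ }
  { x₁, x₃, x₄, x₅ }  = complement { x₂, x₆ }
  { x₁, x₄, x₅, x₆ }  = { x₁, x₅, x₆ } ∪ { x₄ }
  { x₂, x₃, x₄, x₆ }  = { x₃, x₄ } ∪ { x₂, x₆ }
  { x₂, x₃, x₅, x₆ }  = { x₂, x₅, x₆ } ∪ { x₃ }
  { x₃, x₄, x₅, x₆ }  = complement { x₁, x₂ }
  |family| = 63
Round 5: 1 new —
  { x₁, x₄, x₅ }  = complement { x₂, x₃, x₆ }
  |family| = 64
Round 6: closed — nothing new.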